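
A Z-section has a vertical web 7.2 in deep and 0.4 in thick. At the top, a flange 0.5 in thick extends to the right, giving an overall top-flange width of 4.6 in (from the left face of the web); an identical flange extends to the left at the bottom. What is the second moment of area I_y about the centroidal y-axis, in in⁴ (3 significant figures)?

Break the section into simple shapes (no overlaps), measuring from the bottom-left corner of the bounding box.
Web: 0.4 × 7.2, A = 2.88 in², x = 4.4 in, Ī = 0.0384 in⁴.
Top flange (beyond web): 4.2 × 0.5, A = 2.1 in², x = 6.7 in, Ī = 3.087 in⁴.
Bottom flange (beyond web): 4.2 × 0.5, A = 2.1 in², x = 2.1 in, Ī = 3.087 in⁴.
Centroid: x̄ = ΣA·x / ΣA = 4.4 in.
Transfer each piece to the centroidal y-axis using Ī + A·d² with d = x − 4.4:
  web: d = 0 in → contributes +0.0384 in⁴
  top flange (beyond web): d = 2.3 in → contributes +14.196 in⁴
  bottom flange (beyond web): d = -2.3 in → contributes +14.196 in⁴
Total I = 28.43 in⁴.

I_y ≈ 28.4 in⁴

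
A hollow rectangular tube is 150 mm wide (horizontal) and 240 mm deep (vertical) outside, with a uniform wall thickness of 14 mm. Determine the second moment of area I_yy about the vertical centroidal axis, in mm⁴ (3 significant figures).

I_yy ≈ 3.54 × 10⁷ mm⁴

Break the section into simple shapes (no overlaps), measuring from the bottom-left corner of the bounding box.
Outer rectangle: 150 × 240, A = 36 000 mm², x = 75 mm, Ī = 67 500 000 mm⁴.
Inner void (subtracted): 122 × 212, A = 25 864 mm², x = 75 mm, Ī = 32 079 981 mm⁴.
By symmetry the centroid is at mid-width, x̄ = 75 mm.
All pieces are centred on the vertical centroidal axis, so I = ΣĪ (holes subtracted) = 35 420 019 mm⁴.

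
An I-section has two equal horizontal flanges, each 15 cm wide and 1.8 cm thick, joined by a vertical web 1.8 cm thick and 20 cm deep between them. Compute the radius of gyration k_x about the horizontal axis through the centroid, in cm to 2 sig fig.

Treat the section as a set of non-overlapping primitives; coordinates are from the bounding-box lower-left.
Bottom flange: 15 × 1.8, A = 27 cm², y = 0.9 cm, Ī = 7.29 cm⁴.
Web: 1.8 × 20, A = 36 cm², y = 11.8 cm, Ī = 1 200 cm⁴.
Top flange: 15 × 1.8, A = 27 cm², y = 22.7 cm, Ī = 7.29 cm⁴.
By symmetry the centroid is at mid-height, ȳ = 11.8 cm.
Transfer each piece to the horizontal axis through the centroid using Ī + A·d² with d = y − 11.8:
  bottom flange: d = -10.9 cm → contributes +3 215 cm⁴
  web: d = 0 cm → contributes +1 200 cm⁴
  top flange: d = 10.9 cm → contributes +3 215 cm⁴
Total I = 7 630 cm⁴.
Radius of gyration: k = √(I/A) = √(7 630 / 90) = 9.208 cm.

k_x ≈ 9.2 cm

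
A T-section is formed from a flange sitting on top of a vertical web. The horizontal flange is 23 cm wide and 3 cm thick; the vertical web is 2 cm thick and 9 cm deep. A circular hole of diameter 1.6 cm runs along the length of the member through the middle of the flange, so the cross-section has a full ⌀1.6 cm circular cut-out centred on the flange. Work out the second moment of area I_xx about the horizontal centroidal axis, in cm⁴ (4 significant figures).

I_xx ≈ 683.7 cm⁴

Treat the section as a set of non-overlapping primitives; coordinates are from the bounding-box lower-left.
Flange: 23 × 3, A = 69 cm², y = 10.5 cm, Ī = 51.75 cm⁴.
Web: 2 × 9, A = 18 cm², y = 4.5 cm, Ī = 121.5 cm⁴.
Hole (subtracted): ⌀1.6, A = 2.01062 cm², y = 10.5 cm, Ī = 0.321699 cm⁴.
Centroid: ȳ = ΣA·y / ΣA = 9.22925 cm.
Transfer each piece to the horizontal centroidal axis using Ī + A·d² with d = y − 9.22925:
  flange: d = 1.27075 cm → contributes +163.171 cm⁴
  web: d = -4.72925 cm → contributes +524.085 cm⁴
  hole: d = 1.27075 cm → contributes −3.56844 cm⁴
Total I = 683.688 cm⁴.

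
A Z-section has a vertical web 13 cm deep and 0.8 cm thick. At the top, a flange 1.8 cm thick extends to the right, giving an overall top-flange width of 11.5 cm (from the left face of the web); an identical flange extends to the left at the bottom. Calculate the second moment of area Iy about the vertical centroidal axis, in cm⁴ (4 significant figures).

Break the section into simple shapes (no overlaps), measuring from the bottom-left corner of the bounding box.
Web: 0.8 × 13, A = 10.4 cm², x = 11.1 cm, Ī = 0.554667 cm⁴.
Top flange (beyond web): 10.7 × 1.8, A = 19.26 cm², x = 16.85 cm, Ī = 183.756 cm⁴.
Bottom flange (beyond web): 10.7 × 1.8, A = 19.26 cm², x = 5.35 cm, Ī = 183.756 cm⁴.
Centroid: x̄ = ΣA·x / ΣA = 11.1 cm.
Transfer each piece to the vertical centroidal axis using Ī + A·d² with d = x − 11.1:
  web: d = 0 cm → contributes +0.554667 cm⁴
  top flange (beyond web): d = 5.75 cm → contributes +820.54 cm⁴
  bottom flange (beyond web): d = -5.75 cm → contributes +820.54 cm⁴
Total I = 1641.64 cm⁴.

Iy ≈ 1642 cm⁴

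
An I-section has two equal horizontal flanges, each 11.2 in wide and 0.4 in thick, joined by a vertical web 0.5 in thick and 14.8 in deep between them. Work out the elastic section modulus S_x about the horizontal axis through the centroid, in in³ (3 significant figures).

S_x ≈ 83.7 in³

Break the section into simple shapes (no overlaps), measuring from the bottom-left corner of the bounding box.
Bottom flange: 11.2 × 0.4, A = 4.48 in², y = 0.2 in, Ī = 0.059733 in⁴.
Web: 0.5 × 14.8, A = 7.4 in², y = 7.8 in, Ī = 135.07 in⁴.
Top flange: 11.2 × 0.4, A = 4.48 in², y = 15.4 in, Ī = 0.059733 in⁴.
By symmetry the centroid is at mid-height, ȳ = 7.8 in.
Transfer each piece to the horizontal axis through the centroid using Ī + A·d² with d = y − 7.8:
  bottom flange: d = -7.6 in → contributes +258.82 in⁴
  web: d = 0 in → contributes +135.07 in⁴
  top flange: d = 7.6 in → contributes +258.82 in⁴
Total I = 652.72 in⁴.
Extreme fibre distance c = 7.8 in; S = I/c = 83.683 in³.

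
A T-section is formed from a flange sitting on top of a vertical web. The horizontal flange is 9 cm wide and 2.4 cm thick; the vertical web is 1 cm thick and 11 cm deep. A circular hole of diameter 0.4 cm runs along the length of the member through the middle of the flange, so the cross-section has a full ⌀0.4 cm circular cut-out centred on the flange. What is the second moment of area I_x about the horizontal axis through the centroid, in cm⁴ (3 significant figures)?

I_x ≈ 448 cm⁴

Treat the section as a set of non-overlapping primitives; coordinates are from the bounding-box lower-left.
Flange: 9 × 2.4, A = 21.6 cm², y = 12.2 cm, Ī = 10.368 cm⁴.
Web: 1 × 11, A = 11 cm², y = 5.5 cm, Ī = 110.92 cm⁴.
Hole (subtracted): ⌀0.4, A = 0.12566 cm², y = 12.2 cm, Ī = 0.0012566 cm⁴.
Centroid: ȳ = ΣA·y / ΣA = 9.9305 cm.
Transfer each piece to the horizontal axis through the centroid using Ī + A·d² with d = y − 9.9305:
  flange: d = 2.2695 cm → contributes +121.62 cm⁴
  web: d = -4.4305 cm → contributes +326.84 cm⁴
  hole: d = 2.2695 cm → contributes −0.6485 cm⁴
Total I = 447.81 cm⁴.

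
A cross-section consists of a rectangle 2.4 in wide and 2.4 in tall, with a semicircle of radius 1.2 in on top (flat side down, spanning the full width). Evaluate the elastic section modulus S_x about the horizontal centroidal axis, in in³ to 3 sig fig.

S_x ≈ 4.03 in³

Treat the section as a set of non-overlapping primitives; coordinates are from the bounding-box lower-left.
Rectangular body: 2.4 × 2.4, A = 5.76 in², y = 1.2 in, Ī = 2.7648 in⁴.
Semicircular cap: semicircle r = 1.2, A = 2.2619 in², y = 2.9093 in, Ī = 0.22759 in⁴.
Centroid: ȳ = ΣA·y / ΣA = 1.682 in.
Transfer each piece to the horizontal centroidal axis using Ī + A·d² with d = y − 1.682:
  rectangular body: d = -0.48197 in → contributes +4.1028 in⁴
  semicircular cap: d = 1.2273 in → contributes +3.6348 in⁴
Total I = 7.7376 in⁴.
Extreme fibre distance c = 1.918 in; S = I/c = 4.0342 in³.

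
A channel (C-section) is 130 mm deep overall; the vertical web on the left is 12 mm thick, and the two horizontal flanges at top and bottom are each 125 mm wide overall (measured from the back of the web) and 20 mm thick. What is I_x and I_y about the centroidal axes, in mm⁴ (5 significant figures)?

I_x ≈ 1.6021 × 10⁷ mm⁴, I_y ≈ 9.3586 × 10⁶ mm⁴

Break the section into simple shapes (no overlaps), measuring from the bottom-left corner of the bounding box.
Web: 12 × 130, A = 1 560 mm², y = 65 mm, Ī = 2 197 000 mm⁴.
Top flange (beyond web): 113 × 20, A = 2 260 mm², y = 120 mm, Ī = 75333.33 mm⁴.
Bottom flange (beyond web): 113 × 20, A = 2 260 mm², y = 10 mm, Ī = 75333.33 mm⁴.
By symmetry the centroid is at mid-height, ȳ = 65 mm.
Transfer each piece to the centroidal x-axis using Ī + A·d² with d = y − 65:
  web: d = 0 mm → contributes +2 197 000 mm⁴
  top flange (beyond web): d = 55 mm → contributes +6 911 833 mm⁴
  bottom flange (beyond web): d = -55 mm → contributes +6 911 833 mm⁴
Total I = 16 020 667 mm⁴.
For the y-axis: x̄ = 52.46382 mm.
Repeating about the centroidal y-axis gives I_y = 9 358 599 mm⁴.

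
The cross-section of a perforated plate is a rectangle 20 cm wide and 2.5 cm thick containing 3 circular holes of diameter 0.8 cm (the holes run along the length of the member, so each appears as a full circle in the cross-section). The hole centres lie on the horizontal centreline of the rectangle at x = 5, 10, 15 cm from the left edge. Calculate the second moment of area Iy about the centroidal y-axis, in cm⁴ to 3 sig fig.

Iy ≈ 1640 cm⁴

Break the section into simple shapes (no overlaps), measuring from the bottom-left corner of the bounding box.
Plate: 20 × 2.5, A = 50 cm², x = 10 cm, Ī = 1666.7 cm⁴.
Hole 1 (subtracted): ⌀0.8, A = 0.50265 cm², x = 5 cm, Ī = 0.020106 cm⁴.
Hole 2 (subtracted): ⌀0.8, A = 0.50265 cm², x = 10 cm, Ī = 0.020106 cm⁴.
Hole 3 (subtracted): ⌀0.8, A = 0.50265 cm², x = 15 cm, Ī = 0.020106 cm⁴.
By symmetry the centroid is at mid-width, x̄ = 10 cm.
Transfer each piece to the centroidal y-axis using Ī + A·d² with d = x − 10:
  plate: d = 0 cm → contributes +1666.7 cm⁴
  hole 1: d = -5 cm → contributes −12.586 cm⁴
  hole 2: d = 0 cm → contributes −0.020106 cm⁴
  hole 3: d = 5 cm → contributes −12.586 cm⁴
Total I = 1641.5 cm⁴.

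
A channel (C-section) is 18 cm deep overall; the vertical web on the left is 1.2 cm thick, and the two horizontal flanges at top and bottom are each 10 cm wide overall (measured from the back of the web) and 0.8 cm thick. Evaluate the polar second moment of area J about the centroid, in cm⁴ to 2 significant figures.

J ≈ 1900 cm⁴

Treat the section as a set of non-overlapping primitives; coordinates are from the bounding-box lower-left.
Web: 1.2 × 18, A = 21.6 cm², y = 9 cm, Ī = 583.2 cm⁴.
Top flange (beyond web): 8.8 × 0.8, A = 7.04 cm², y = 17.6 cm, Ī = 0.3755 cm⁴.
Bottom flange (beyond web): 8.8 × 0.8, A = 7.04 cm², y = 0.4 cm, Ī = 0.3755 cm⁴.
By symmetry the centroid is at mid-height, ȳ = 9 cm.
Transfer each piece to the centroidal x-axis using Ī + A·d² with d = y − 9:
  web: d = 0 cm → contributes +583.2 cm⁴
  top flange (beyond web): d = 8.6 cm → contributes +521.1 cm⁴
  bottom flange (beyond web): d = -8.6 cm → contributes +521.1 cm⁴
Total I = 1 625 cm⁴.
For the y-axis: x̄ = 2.573 cm.
Repeating about the centroidal y-axis gives I_y = 306.5 cm⁴.
Polar second moment: J = I_x + I_y = 1 932 cm⁴.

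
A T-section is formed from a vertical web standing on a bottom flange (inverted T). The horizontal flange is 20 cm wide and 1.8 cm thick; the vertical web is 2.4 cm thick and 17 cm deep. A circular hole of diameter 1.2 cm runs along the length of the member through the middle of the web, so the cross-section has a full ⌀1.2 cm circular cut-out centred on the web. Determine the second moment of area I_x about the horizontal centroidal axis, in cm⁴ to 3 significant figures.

Split into non-overlapping primitives; take the origin at the lower-left of the bounding box.
Flange: 20 × 1.8, A = 36 cm², y = 0.9 cm, Ī = 9.72 cm⁴.
Web: 2.4 × 17, A = 40.8 cm², y = 10.3 cm, Ī = 982.6 cm⁴.
Hole (subtracted): ⌀1.2, A = 1.131 cm², y = 10.3 cm, Ī = 0.10179 cm⁴.
Centroid: ȳ = ΣA·y / ΣA = 5.8279 cm.
Transfer each piece to the horizontal centroidal axis using Ī + A·d² with d = y − 5.8279:
  flange: d = -4.9279 cm → contributes +883.95 cm⁴
  web: d = 4.4721 cm → contributes +1798.6 cm⁴
  hole: d = 4.4721 cm → contributes −22.721 cm⁴
Total I = 2659.8 cm⁴.

I_x ≈ 2660 cm⁴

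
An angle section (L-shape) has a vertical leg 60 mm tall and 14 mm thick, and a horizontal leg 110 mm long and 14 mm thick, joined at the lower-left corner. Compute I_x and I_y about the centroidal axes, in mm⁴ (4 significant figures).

I_x ≈ 5.474 × 10⁵ mm⁴, I_y ≈ 2.610 × 10⁶ mm⁴

Decompose the section into non-overlapping parts with the origin at the bottom-left of its bounding rectangle.
Vertical leg: 14 × 60, A = 840 mm², y = 30 mm, Ī = 252 000 mm⁴.
Horizontal leg (remainder): 96 × 14, A = 1 344 mm², y = 7 mm, Ī = 21 952 mm⁴.
Centroid: ȳ = ΣA·y / ΣA = 15.8462 mm.
Transfer each piece to the centroidal x-axis using Ī + A·d² with d = y − 15.8462:
  vertical leg: d = 14.1538 mm → contributes +420 278 mm⁴
  horizontal leg (remainder): d = -8.84615 mm → contributes +127 126 mm⁴
Total I = 547 404 mm⁴.
For the y-axis: x̄ = 40.8462 mm.
Repeating about the centroidal y-axis gives I_y = 2 609 604 mm⁴.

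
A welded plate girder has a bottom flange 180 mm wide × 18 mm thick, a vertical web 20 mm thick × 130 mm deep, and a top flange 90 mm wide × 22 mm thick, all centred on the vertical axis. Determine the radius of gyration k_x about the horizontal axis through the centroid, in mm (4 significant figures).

Treat the section as a set of non-overlapping primitives; coordinates are from the bounding-box lower-left.
Bottom plate: 180 × 18, A = 3 240 mm², y = 9 mm, Ī = 87 480 mm⁴.
Web plate: 20 × 130, A = 2 600 mm², y = 83 mm, Ī = 3 661 667 mm⁴.
Top plate: 90 × 22, A = 1 980 mm², y = 159 mm, Ī = 79 860 mm⁴.
Centroid: ȳ = ΣA·y / ΣA = 71.5831 mm.
Transfer each piece to the horizontal axis through the centroid using Ī + A·d² with d = y − 71.5831:
  bottom plate: d = -62.5831 mm → contributes +12 777 416 mm⁴
  web plate: d = 11.4169 mm → contributes +4 000 564 mm⁴
  top plate: d = 87.4169 mm → contributes +15 210 448 mm⁴
Total I = 31 988 428 mm⁴.
Radius of gyration: k = √(I/A) = √(31 988 428 / 7 820) = 63.9577 mm.

k_x ≈ 63.96 mm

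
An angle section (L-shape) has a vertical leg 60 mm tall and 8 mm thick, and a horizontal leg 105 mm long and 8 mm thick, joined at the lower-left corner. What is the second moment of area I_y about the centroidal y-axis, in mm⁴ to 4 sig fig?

Decompose the section into non-overlapping parts with the origin at the bottom-left of its bounding rectangle.
Vertical leg: 8 × 60, A = 480 mm², x = 4 mm, Ī = 2 560 mm⁴.
Horizontal leg (remainder): 97 × 8, A = 776 mm², x = 56.5 mm, Ī = 608 449 mm⁴.
Centroid: x̄ = ΣA·x / ΣA = 36.4363 mm.
Transfer each piece to the centroidal y-axis using Ī + A·d² with d = x − 36.4363:
  vertical leg: d = -32.4363 mm → contributes +507 575 mm⁴
  horizontal leg (remainder): d = 20.0637 mm → contributes +920 829 mm⁴
Total I = 1 428 404 mm⁴.

I_y ≈ 1.428 × 10⁶ mm⁴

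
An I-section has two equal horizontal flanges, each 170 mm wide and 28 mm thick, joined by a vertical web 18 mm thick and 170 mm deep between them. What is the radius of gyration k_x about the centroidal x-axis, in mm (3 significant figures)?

Treat the section as a set of non-overlapping primitives; coordinates are from the bounding-box lower-left.
Bottom flange: 170 × 28, A = 4 760 mm², y = 14 mm, Ī = 310 987 mm⁴.
Web: 18 × 170, A = 3 060 mm², y = 113 mm, Ī = 7 369 500 mm⁴.
Top flange: 170 × 28, A = 4 760 mm², y = 212 mm, Ī = 310 987 mm⁴.
By symmetry the centroid is at mid-height, ȳ = 113 mm.
Transfer each piece to the centroidal x-axis using Ī + A·d² with d = y − 113:
  bottom flange: d = -99 mm → contributes +46 963 747 mm⁴
  web: d = 0 mm → contributes +7 369 500 mm⁴
  top flange: d = 99 mm → contributes +46 963 747 mm⁴
Total I = 101 296 993 mm⁴.
Radius of gyration: k = √(I/A) = √(101 296 993 / 12 580) = 89.734 mm.

k_x ≈ 89.7 mm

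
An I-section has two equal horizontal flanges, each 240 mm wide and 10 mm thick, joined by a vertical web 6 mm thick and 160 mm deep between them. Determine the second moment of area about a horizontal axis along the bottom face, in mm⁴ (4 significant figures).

I_base ≈ 8.342 × 10⁷ mm⁴

Break the section into simple shapes (no overlaps), measuring from the bottom-left corner of the bounding box.
Bottom flange: 240 × 10, A = 2 400 mm², y = 5 mm, Ī = 20 000 mm⁴.
Web: 6 × 160, A = 960 mm², y = 90 mm, Ī = 2 048 000 mm⁴.
Top flange: 240 × 10, A = 2 400 mm², y = 175 mm, Ī = 20 000 mm⁴.
Transfer each piece to the base of the section using Ī + A·d² with d = y − 0:
  bottom flange: d = 5 mm → contributes +80 000 mm⁴
  web: d = 90 mm → contributes +9 824 000 mm⁴
  top flange: d = 175 mm → contributes +73 520 000 mm⁴
Total I = 83 424 000 mm⁴.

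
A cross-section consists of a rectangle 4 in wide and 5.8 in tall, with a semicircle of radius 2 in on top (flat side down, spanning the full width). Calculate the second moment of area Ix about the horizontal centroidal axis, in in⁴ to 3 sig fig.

Treat the section as a set of non-overlapping primitives; coordinates are from the bounding-box lower-left.
Rectangular body: 4 × 5.8, A = 23.2 in², y = 2.9 in, Ī = 65.037 in⁴.
Semicircular cap: semicircle r = 2, A = 6.2832 in², y = 6.6488 in, Ī = 1.7561 in⁴.
Centroid: ȳ = ΣA·y / ΣA = 3.6989 in.
Transfer each piece to the horizontal centroidal axis using Ī + A·d² with d = y − 3.6989:
  rectangular body: d = -0.79892 in → contributes +79.845 in⁴
  semicircular cap: d = 2.9499 in → contributes +56.432 in⁴
Total I = 136.28 in⁴.

Ix ≈ 136 in⁴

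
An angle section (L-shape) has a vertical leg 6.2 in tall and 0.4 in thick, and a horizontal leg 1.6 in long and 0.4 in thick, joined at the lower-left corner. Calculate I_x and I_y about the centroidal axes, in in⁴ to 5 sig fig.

Treat the section as a set of non-overlapping primitives; coordinates are from the bounding-box lower-left.
Vertical leg: 0.4 × 6.2, A = 2.48 in², y = 3.1 in, Ī = 7.944267 in⁴.
Horizontal leg (remainder): 1.2 × 0.4, A = 0.48 in², y = 0.2 in, Ī = 0.0064 in⁴.
Centroid: ȳ = ΣA·y / ΣA = 2.62973 in.
Transfer each piece to the centroidal x-axis using Ī + A·d² with d = y − 2.62973:
  vertical leg: d = 0.4702703 in → contributes +8.492729 in⁴
  horizontal leg (remainder): d = -2.42973 in → contributes +2.840122 in⁴
Total I = 11.33285 in⁴.
For the y-axis: x̄ = 0.3297297 in.
Repeating about the centroidal y-axis gives I_y = 0.3480505 in⁴.

I_x ≈ 11.333 in⁴, I_y ≈ 0.34805 in⁴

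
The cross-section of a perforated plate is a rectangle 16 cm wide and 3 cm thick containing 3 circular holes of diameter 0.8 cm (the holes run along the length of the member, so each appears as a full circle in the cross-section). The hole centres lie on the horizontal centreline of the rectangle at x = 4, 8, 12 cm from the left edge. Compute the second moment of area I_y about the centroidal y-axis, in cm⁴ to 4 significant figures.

Break the section into simple shapes (no overlaps), measuring from the bottom-left corner of the bounding box.
Plate: 16 × 3, A = 48 cm², x = 8 cm, Ī = 1 024 cm⁴.
Hole 1 (subtracted): ⌀0.8, A = 0.502655 cm², x = 4 cm, Ī = 0.0201062 cm⁴.
Hole 2 (subtracted): ⌀0.8, A = 0.502655 cm², x = 8 cm, Ī = 0.0201062 cm⁴.
Hole 3 (subtracted): ⌀0.8, A = 0.502655 cm², x = 12 cm, Ī = 0.0201062 cm⁴.
By symmetry the centroid is at mid-width, x̄ = 8 cm.
Transfer each piece to the centroidal y-axis using Ī + A·d² with d = x − 8:
  plate: d = 0 cm → contributes +1 024 cm⁴
  hole 1: d = -4 cm → contributes −8.06258 cm⁴
  hole 2: d = 0 cm → contributes −0.0201062 cm⁴
  hole 3: d = 4 cm → contributes −8.06258 cm⁴
Total I = 1007.85 cm⁴.

I_y ≈ 1008 cm⁴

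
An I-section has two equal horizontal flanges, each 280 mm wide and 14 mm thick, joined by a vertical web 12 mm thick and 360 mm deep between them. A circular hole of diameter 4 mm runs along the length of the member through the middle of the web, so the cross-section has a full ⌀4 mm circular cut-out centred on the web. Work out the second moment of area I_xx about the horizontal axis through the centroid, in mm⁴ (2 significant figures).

Break the section into simple shapes (no overlaps), measuring from the bottom-left corner of the bounding box.
Bottom flange: 280 × 14, A = 3 920 mm², y = 7 mm, Ī = 64 027 mm⁴.
Web: 12 × 360, A = 4 320 mm², y = 194 mm, Ī = 46 656 000 mm⁴.
Top flange: 280 × 14, A = 3 920 mm², y = 381 mm, Ī = 64 027 mm⁴.
Hole (subtracted): ⌀4, A = 12.57 mm², y = 194 mm, Ī = 12.57 mm⁴.
By symmetry the centroid is at mid-height, ȳ = 194 mm.
Transfer each piece to the horizontal axis through the centroid using Ī + A·d² with d = y − 194:
  bottom flange: d = -187 mm → contributes +137 142 507 mm⁴
  web: d = 0 mm → contributes +46 656 000 mm⁴
  top flange: d = 187 mm → contributes +137 142 507 mm⁴
  hole: d = 0 mm → contributes −12.57 mm⁴
Total I = 320 941 001 mm⁴.

I_xx ≈ 3.2 × 10⁸ mm⁴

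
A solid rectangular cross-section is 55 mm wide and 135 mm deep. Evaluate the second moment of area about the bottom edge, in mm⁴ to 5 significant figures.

I_base ≈ 4.5107 × 10⁷ mm⁴

The section: 55 × 135, A = 7 425 mm², y = 67.5 mm, Ī = 11 276 719 mm⁴.
Transfer it to the bottom edge using Ī + A·d² with d = y − 0:
  the section: d = 67.5 mm → contributes +45 106 875 mm⁴
Total I = 45 106 875 mm⁴.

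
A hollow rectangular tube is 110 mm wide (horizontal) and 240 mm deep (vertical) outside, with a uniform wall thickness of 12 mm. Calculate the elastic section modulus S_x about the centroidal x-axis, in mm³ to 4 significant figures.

S_x ≈ 4.541 × 10⁵ mm³

Break the section into simple shapes (no overlaps), measuring from the bottom-left corner of the bounding box.
Outer rectangle: 110 × 240, A = 26 400 mm², y = 120 mm, Ī = 126 720 000 mm⁴.
Inner void (subtracted): 86 × 216, A = 18 576 mm², y = 120 mm, Ī = 72 223 488 mm⁴.
By symmetry the centroid is at mid-height, ȳ = 120 mm.
All pieces are centred on the centroidal x-axis, so I = ΣĪ (holes subtracted) = 54 496 512 mm⁴.
Extreme fibre distance c = 120 mm; S = I/c = 454 138 mm³.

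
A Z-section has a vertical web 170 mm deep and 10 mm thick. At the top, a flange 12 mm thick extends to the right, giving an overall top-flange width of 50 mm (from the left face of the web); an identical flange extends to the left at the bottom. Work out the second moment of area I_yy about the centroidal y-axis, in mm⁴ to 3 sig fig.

I_yy ≈ 7.42 × 10⁵ mm⁴

Treat the section as a set of non-overlapping primitives; coordinates are from the bounding-box lower-left.
Web: 10 × 170, A = 1 700 mm², x = 45 mm, Ī = 14 167 mm⁴.
Top flange (beyond web): 40 × 12, A = 480 mm², x = 70 mm, Ī = 64 000 mm⁴.
Bottom flange (beyond web): 40 × 12, A = 480 mm², x = 20 mm, Ī = 64 000 mm⁴.
Centroid: x̄ = ΣA·x / ΣA = 45 mm.
Transfer each piece to the centroidal y-axis using Ī + A·d² with d = x − 45:
  web: d = 0 mm → contributes +14 167 mm⁴
  top flange (beyond web): d = 25 mm → contributes +364 000 mm⁴
  bottom flange (beyond web): d = -25 mm → contributes +364 000 mm⁴
Total I = 742 167 mm⁴.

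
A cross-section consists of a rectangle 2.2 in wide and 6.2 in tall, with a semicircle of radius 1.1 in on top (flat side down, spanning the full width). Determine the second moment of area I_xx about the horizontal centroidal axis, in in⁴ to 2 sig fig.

I_xx ≈ 65 in⁴

Treat the section as a set of non-overlapping primitives; coordinates are from the bounding-box lower-left.
Rectangular body: 2.2 × 6.2, A = 13.64 in², y = 3.1 in, Ī = 43.69 in⁴.
Semicircular cap: semicircle r = 1.1, A = 1.901 in², y = 6.667 in, Ī = 0.1607 in⁴.
Centroid: ȳ = ΣA·y / ΣA = 3.536 in.
Transfer each piece to the horizontal centroidal axis using Ī + A·d² with d = y − 3.536:
  rectangular body: d = -0.4362 in → contributes +46.29 in⁴
  semicircular cap: d = 3.131 in → contributes +18.79 in⁴
Total I = 65.08 in⁴.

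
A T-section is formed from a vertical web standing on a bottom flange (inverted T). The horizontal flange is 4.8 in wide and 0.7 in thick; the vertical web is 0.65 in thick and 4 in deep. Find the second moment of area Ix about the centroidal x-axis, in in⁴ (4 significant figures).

Break the section into simple shapes (no overlaps), measuring from the bottom-left corner of the bounding box.
Flange: 4.8 × 0.7, A = 3.36 in², y = 0.35 in, Ī = 0.1372 in⁴.
Web: 0.65 × 4, A = 2.6 in², y = 2.7 in, Ī = 3.46667 in⁴.
Centroid: ȳ = ΣA·y / ΣA = 1.37517 in.
Transfer each piece to the centroidal x-axis using Ī + A·d² with d = y − 1.37517:
  flange: d = -1.02517 in → contributes +3.66846 in⁴
  web: d = 1.32483 in → contributes +8.03014 in⁴
Total I = 11.6986 in⁴.

Ix ≈ 11.70 in⁴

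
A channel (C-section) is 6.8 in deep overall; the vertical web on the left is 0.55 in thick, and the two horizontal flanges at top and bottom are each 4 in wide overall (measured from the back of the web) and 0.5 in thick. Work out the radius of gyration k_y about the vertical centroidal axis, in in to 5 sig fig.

k_y ≈ 1.2196 in

Split into non-overlapping primitives; take the origin at the lower-left of the bounding box.
Web: 0.55 × 6.8, A = 3.74 in², x = 0.275 in, Ī = 0.09427917 in⁴.
Top flange (beyond web): 3.45 × 0.5, A = 1.725 in², x = 2.275 in, Ī = 1.710984 in⁴.
Bottom flange (beyond web): 3.45 × 0.5, A = 1.725 in², x = 2.275 in, Ī = 1.710984 in⁴.
Centroid: x̄ = ΣA·x / ΣA = 1.234666 in.
Transfer each piece to the vertical centroidal axis using Ī + A·d² with d = x − 1.234666:
  web: d = -0.9596662 in → contributes +3.538667 in⁴
  top flange (beyond web): d = 1.040334 in → contributes +3.577942 in⁴
  bottom flange (beyond web): d = 1.040334 in → contributes +3.577942 in⁴
Total I = 10.69455 in⁴.
Radius of gyration: k = √(I/A) = √(10.69455 / 7.19) = 1.219598 in.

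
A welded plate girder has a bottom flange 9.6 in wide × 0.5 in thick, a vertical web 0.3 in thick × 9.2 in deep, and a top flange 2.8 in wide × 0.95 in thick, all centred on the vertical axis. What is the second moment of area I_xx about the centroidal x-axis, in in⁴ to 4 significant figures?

I_xx ≈ 191.8 in⁴

Treat the section as a set of non-overlapping primitives; coordinates are from the bounding-box lower-left.
Bottom plate: 9.6 × 0.5, A = 4.8 in², y = 0.25 in, Ī = 0.1 in⁴.
Web plate: 0.3 × 9.2, A = 2.76 in², y = 5.1 in, Ī = 19.4672 in⁴.
Top plate: 2.8 × 0.95, A = 2.66 in², y = 10.175 in, Ī = 0.200054 in⁴.
Centroid: ȳ = ΣA·y / ΣA = 4.143 in.
Transfer each piece to the centroidal x-axis using Ī + A·d² with d = y − 4.143:
  bottom plate: d = -3.893 in → contributes +72.8463 in⁴
  web plate: d = 0.956996 in → contributes +21.9949 in⁴
  top plate: d = 6.032 in → contributes +96.9841 in⁴
Total I = 191.825 in⁴.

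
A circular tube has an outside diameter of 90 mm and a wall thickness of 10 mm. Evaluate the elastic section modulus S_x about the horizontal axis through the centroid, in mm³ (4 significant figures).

Split into non-overlapping primitives; take the origin at the lower-left of the bounding box.
Outer circle: ⌀90, A = 6361.73 mm², y = 45 mm, Ī = 3 220 623 mm⁴.
Bore (subtracted): ⌀70, A = 3848.45 mm², y = 45 mm, Ī = 1 178 588 mm⁴.
By symmetry the centroid is at mid-height, ȳ = 45 mm.
All pieces are centred on the horizontal axis through the centroid, so I = ΣĪ (holes subtracted) = 2 042 035 mm⁴.
Extreme fibre distance c = 45 mm; S = I/c = 45378.6 mm³.

S_x ≈ 4.538 × 10⁴ mm³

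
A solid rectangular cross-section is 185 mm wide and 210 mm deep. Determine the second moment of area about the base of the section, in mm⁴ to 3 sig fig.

I_base ≈ 5.71 × 10⁸ mm⁴

The section: 185 × 210, A = 38 850 mm², y = 105 mm, Ī = 142 773 750 mm⁴.
Transfer it to a horizontal axis along the bottom face using Ī + A·d² with d = y − 0:
  the section: d = 105 mm → contributes +571 095 000 mm⁴
Total I = 571 095 000 mm⁴.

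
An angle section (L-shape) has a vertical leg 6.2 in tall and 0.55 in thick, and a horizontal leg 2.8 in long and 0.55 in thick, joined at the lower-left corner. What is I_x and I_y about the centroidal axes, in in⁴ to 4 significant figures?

I_x ≈ 18.20 in⁴, I_y ≈ 2.388 in⁴

Decompose the section into non-overlapping parts with the origin at the bottom-left of its bounding rectangle.
Vertical leg: 0.55 × 6.2, A = 3.41 in², y = 3.1 in, Ī = 10.9234 in⁴.
Horizontal leg (remainder): 2.25 × 0.55, A = 1.2375 in², y = 0.275 in, Ī = 0.0311953 in⁴.
Centroid: ȳ = ΣA·y / ΣA = 2.34778 in.
Transfer each piece to the centroidal x-axis using Ī + A·d² with d = y − 2.34778:
  vertical leg: d = 0.752219 in → contributes +12.8529 in⁴
  horizontal leg (remainder): d = -2.07278 in → contributes +5.34802 in⁴
Total I = 18.2009 in⁴.
For the y-axis: x̄ = 0.647781 in.
Repeating about the centroidal y-axis gives I_y = 2.38769 in⁴.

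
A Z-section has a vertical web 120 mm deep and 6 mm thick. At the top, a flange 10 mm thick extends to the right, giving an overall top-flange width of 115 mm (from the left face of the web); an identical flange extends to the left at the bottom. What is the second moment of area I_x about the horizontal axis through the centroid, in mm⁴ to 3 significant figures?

Treat the section as a set of non-overlapping primitives; coordinates are from the bounding-box lower-left.
Web: 6 × 120, A = 720 mm², y = 60 mm, Ī = 864 000 mm⁴.
Top flange (beyond web): 109 × 10, A = 1 090 mm², y = 115 mm, Ī = 9083.3 mm⁴.
Bottom flange (beyond web): 109 × 10, A = 1 090 mm², y = 5 mm, Ī = 9083.3 mm⁴.
Centroid: ȳ = ΣA·y / ΣA = 60 mm.
Transfer each piece to the horizontal axis through the centroid using Ī + A·d² with d = y − 60:
  web: d = 0 mm → contributes +864 000 mm⁴
  top flange (beyond web): d = 55 mm → contributes +3 306 333 mm⁴
  bottom flange (beyond web): d = -55 mm → contributes +3 306 333 mm⁴
Total I = 7 476 667 mm⁴.

I_x ≈ 7.48 × 10⁶ mm⁴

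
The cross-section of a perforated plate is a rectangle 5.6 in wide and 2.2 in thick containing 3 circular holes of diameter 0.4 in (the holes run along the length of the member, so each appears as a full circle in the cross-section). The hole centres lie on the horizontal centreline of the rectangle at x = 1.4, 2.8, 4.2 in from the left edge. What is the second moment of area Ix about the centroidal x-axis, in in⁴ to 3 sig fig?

Ix ≈ 4.97 in⁴

Decompose the section into non-overlapping parts with the origin at the bottom-left of its bounding rectangle.
Plate: 5.6 × 2.2, A = 12.32 in², y = 1.1 in, Ī = 4.9691 in⁴.
Hole 1 (subtracted): ⌀0.4, A = 0.12566 in², y = 1.1 in, Ī = 0.0012566 in⁴.
Hole 2 (subtracted): ⌀0.4, A = 0.12566 in², y = 1.1 in, Ī = 0.0012566 in⁴.
Hole 3 (subtracted): ⌀0.4, A = 0.12566 in², y = 1.1 in, Ī = 0.0012566 in⁴.
By symmetry the centroid is at mid-height, ȳ = 1.1 in.
All pieces are centred on the centroidal x-axis, so I = ΣĪ (holes subtracted) = 4.9653 in⁴.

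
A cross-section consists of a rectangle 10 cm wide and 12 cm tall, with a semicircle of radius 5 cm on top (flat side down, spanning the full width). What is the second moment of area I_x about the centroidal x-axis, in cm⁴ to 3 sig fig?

I_x ≈ 3460 cm⁴

Break the section into simple shapes (no overlaps), measuring from the bottom-left corner of the bounding box.
Rectangular body: 10 × 12, A = 120 cm², y = 6 cm, Ī = 1 440 cm⁴.
Semicircular cap: semicircle r = 5, A = 39.27 cm², y = 14.122 cm, Ī = 68.598 cm⁴.
Centroid: ȳ = ΣA·y / ΣA = 8.0026 cm.
Transfer each piece to the centroidal x-axis using Ī + A·d² with d = y − 8.0026:
  rectangular body: d = -2.0026 cm → contributes +1921.2 cm⁴
  semicircular cap: d = 6.1195 cm → contributes +1539.2 cm⁴
Total I = 3460.4 cm⁴.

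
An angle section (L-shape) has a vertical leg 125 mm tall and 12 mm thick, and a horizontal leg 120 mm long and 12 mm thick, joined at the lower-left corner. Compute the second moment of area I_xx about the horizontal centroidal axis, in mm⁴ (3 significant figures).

Treat the section as a set of non-overlapping primitives; coordinates are from the bounding-box lower-left.
Vertical leg: 12 × 125, A = 1 500 mm², y = 62.5 mm, Ī = 1 953 125 mm⁴.
Horizontal leg (remainder): 108 × 12, A = 1 296 mm², y = 6 mm, Ī = 15 552 mm⁴.
Centroid: ȳ = ΣA·y / ΣA = 36.311 mm.
Transfer each piece to the horizontal centroidal axis using Ī + A·d² with d = y − 36.311:
  vertical leg: d = 26.189 mm → contributes +2 981 908 mm⁴
  horizontal leg (remainder): d = -30.311 mm → contributes +1 206 273 mm⁴
Total I = 4 188 181 mm⁴.

I_xx ≈ 4.19 × 10⁶ mm⁴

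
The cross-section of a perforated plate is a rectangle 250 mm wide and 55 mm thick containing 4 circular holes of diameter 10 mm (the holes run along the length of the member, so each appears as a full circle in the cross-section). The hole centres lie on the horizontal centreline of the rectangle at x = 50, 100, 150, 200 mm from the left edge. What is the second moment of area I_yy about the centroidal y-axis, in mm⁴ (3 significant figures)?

I_yy ≈ 7.06 × 10⁷ mm⁴

Decompose the section into non-overlapping parts with the origin at the bottom-left of its bounding rectangle.
Plate: 250 × 55, A = 13 750 mm², x = 125 mm, Ī = 71 614 583 mm⁴.
Hole 1 (subtracted): ⌀10, A = 78.54 mm², x = 50 mm, Ī = 490.87 mm⁴.
Hole 2 (subtracted): ⌀10, A = 78.54 mm², x = 100 mm, Ī = 490.87 mm⁴.
Hole 3 (subtracted): ⌀10, A = 78.54 mm², x = 150 mm, Ī = 490.87 mm⁴.
Hole 4 (subtracted): ⌀10, A = 78.54 mm², x = 200 mm, Ī = 490.87 mm⁴.
By symmetry the centroid is at mid-width, x̄ = 125 mm.
Transfer each piece to the centroidal y-axis using Ī + A·d² with d = x − 125:
  plate: d = 0 mm → contributes +71 614 583 mm⁴
  hole 1: d = -75 mm → contributes −442 277 mm⁴
  hole 2: d = -25 mm → contributes −49 578 mm⁴
  hole 3: d = 25 mm → contributes −49 578 mm⁴
  hole 4: d = 75 mm → contributes −442 277 mm⁴
Total I = 70 630 872 mm⁴.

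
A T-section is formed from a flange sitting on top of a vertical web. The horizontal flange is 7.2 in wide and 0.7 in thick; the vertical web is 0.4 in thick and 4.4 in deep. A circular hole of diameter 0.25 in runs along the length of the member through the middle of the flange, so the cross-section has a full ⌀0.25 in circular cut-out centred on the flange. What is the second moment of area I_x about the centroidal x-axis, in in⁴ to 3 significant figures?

I_x ≈ 11.5 in⁴

Decompose the section into non-overlapping parts with the origin at the bottom-left of its bounding rectangle.
Flange: 7.2 × 0.7, A = 5.04 in², y = 4.75 in, Ī = 0.2058 in⁴.
Web: 0.4 × 4.4, A = 1.76 in², y = 2.2 in, Ī = 2.8395 in⁴.
Hole (subtracted): ⌀0.25, A = 0.049087 in², y = 4.75 in, Ī = 0.00019175 in⁴.
Centroid: ȳ = ΣA·y / ΣA = 4.0852 in.
Transfer each piece to the centroidal x-axis using Ī + A·d² with d = y − 4.0852:
  flange: d = 0.6648 in → contributes +2.4333 in⁴
  web: d = -1.8852 in → contributes +9.0945 in⁴
  hole: d = 0.6648 in → contributes −0.021886 in⁴
Total I = 11.506 in⁴.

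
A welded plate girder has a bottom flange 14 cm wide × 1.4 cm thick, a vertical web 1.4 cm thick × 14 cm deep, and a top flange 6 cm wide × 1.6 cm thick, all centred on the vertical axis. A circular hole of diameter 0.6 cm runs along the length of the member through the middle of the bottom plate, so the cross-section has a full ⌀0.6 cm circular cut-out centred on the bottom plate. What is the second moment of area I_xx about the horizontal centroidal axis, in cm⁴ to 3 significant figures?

I_xx ≈ 1940 cm⁴

Break the section into simple shapes (no overlaps), measuring from the bottom-left corner of the bounding box.
Bottom plate: 14 × 1.4, A = 19.6 cm², y = 0.7 cm, Ī = 3.2013 cm⁴.
Web plate: 1.4 × 14, A = 19.6 cm², y = 8.4 cm, Ī = 320.13 cm⁴.
Top plate: 6 × 1.6, A = 9.6 cm², y = 16.2 cm, Ī = 2.048 cm⁴.
Hole (subtracted): ⌀0.6, A = 0.28274 cm², y = 0.7 cm, Ī = 0.0063617 cm⁴.
Centroid: ȳ = ΣA·y / ΣA = 6.8776 cm.
Transfer each piece to the horizontal centroidal axis using Ī + A·d² with d = y − 6.8776:
  bottom plate: d = -6.1776 cm → contributes +751.19 cm⁴
  web plate: d = 1.5224 cm → contributes +365.56 cm⁴
  top plate: d = 9.3224 cm → contributes +836.36 cm⁴
  hole: d = -6.1776 cm → contributes −10.797 cm⁴
Total I = 1942.3 cm⁴.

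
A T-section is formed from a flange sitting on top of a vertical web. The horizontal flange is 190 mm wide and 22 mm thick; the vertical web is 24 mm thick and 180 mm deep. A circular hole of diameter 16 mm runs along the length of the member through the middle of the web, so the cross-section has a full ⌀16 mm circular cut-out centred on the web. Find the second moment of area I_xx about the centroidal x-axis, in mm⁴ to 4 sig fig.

I_xx ≈ 3.299 × 10⁷ mm⁴

Treat the section as a set of non-overlapping primitives; coordinates are from the bounding-box lower-left.
Flange: 190 × 22, A = 4 180 mm², y = 191 mm, Ī = 168 593 mm⁴.
Web: 24 × 180, A = 4 320 mm², y = 90 mm, Ī = 11 664 000 mm⁴.
Hole (subtracted): ⌀16, A = 201.062 mm², y = 90 mm, Ī = 3216.99 mm⁴.
Centroid: ȳ = ΣA·y / ΣA = 140.872 mm.
Transfer each piece to the centroidal x-axis using Ī + A·d² with d = y − 140.872:
  flange: d = 50.1284 mm → contributes +10 672 346 mm⁴
  web: d = -50.8716 mm → contributes +22 843 799 mm⁴
  hole: d = -50.8716 mm → contributes −523 548 mm⁴
Total I = 32 992 597 mm⁴.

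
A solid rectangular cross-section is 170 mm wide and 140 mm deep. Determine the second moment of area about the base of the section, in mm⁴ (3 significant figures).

I_base ≈ 1.55 × 10⁸ mm⁴

The section: 170 × 140, A = 23 800 mm², y = 70 mm, Ī = 38 873 333 mm⁴.
Transfer it to the base of the section using Ī + A·d² with d = y − 0:
  the section: d = 70 mm → contributes +155 493 333 mm⁴
Total I = 155 493 333 mm⁴.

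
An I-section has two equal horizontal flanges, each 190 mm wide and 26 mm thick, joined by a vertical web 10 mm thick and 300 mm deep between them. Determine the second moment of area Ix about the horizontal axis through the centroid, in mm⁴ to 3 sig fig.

Treat the section as a set of non-overlapping primitives; coordinates are from the bounding-box lower-left.
Bottom flange: 190 × 26, A = 4 940 mm², y = 13 mm, Ī = 278 287 mm⁴.
Web: 10 × 300, A = 3 000 mm², y = 176 mm, Ī = 22 500 000 mm⁴.
Top flange: 190 × 26, A = 4 940 mm², y = 339 mm, Ī = 278 287 mm⁴.
By symmetry the centroid is at mid-height, ȳ = 176 mm.
Transfer each piece to the horizontal axis through the centroid using Ī + A·d² with d = y − 176:
  bottom flange: d = -163 mm → contributes +131 529 147 mm⁴
  web: d = 0 mm → contributes +22 500 000 mm⁴
  top flange: d = 163 mm → contributes +131 529 147 mm⁴
Total I = 285 558 293 mm⁴.

Ix ≈ 2.86 × 10⁸ mm⁴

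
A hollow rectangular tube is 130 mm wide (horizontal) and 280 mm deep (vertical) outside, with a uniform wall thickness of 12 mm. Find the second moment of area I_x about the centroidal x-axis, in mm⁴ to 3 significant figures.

I_x ≈ 8.96 × 10⁷ mm⁴

Decompose the section into non-overlapping parts with the origin at the bottom-left of its bounding rectangle.
Outer rectangle: 130 × 280, A = 36 400 mm², y = 140 mm, Ī = 237 813 333 mm⁴.
Inner void (subtracted): 106 × 256, A = 27 136 mm², y = 140 mm, Ī = 148 198 741 mm⁴.
By symmetry the centroid is at mid-height, ȳ = 140 mm.
All pieces are centred on the centroidal x-axis, so I = ΣĪ (holes subtracted) = 89 614 592 mm⁴.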